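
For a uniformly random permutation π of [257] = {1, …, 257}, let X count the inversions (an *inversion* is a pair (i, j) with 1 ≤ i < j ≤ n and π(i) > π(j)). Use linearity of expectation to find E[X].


Write X = Σ X_I over the C(257, 2) = 32896 pairs i < j, with X_I the indicator of one inversion.
There are 32896 indicators.
For each fixed pair i < j, the values π(i) and π(j) are two distinct elements of {1, …, 257} in uniformly random order; by symmetry P[π(i) > π(j)] = 1/2.
By linearity: E[X] = 32896 · (1/2) = C(257, 2) · (1/2) = 32896/2 = 16448 ≈ 16448.00000.

E[X] = 16448 = 16448.00000.


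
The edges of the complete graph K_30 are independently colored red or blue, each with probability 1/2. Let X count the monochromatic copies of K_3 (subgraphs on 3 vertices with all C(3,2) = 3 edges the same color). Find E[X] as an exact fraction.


Let X = Σ_S X_S over the C(30, 3) = 4060 subsets S of size 3, where X_S = 1 if the K_3 on S is monochromatic.
For a fixed S, the K_3 on S has C(3, 2) = 3 edges. P[all 3 edges red] = (1/2)^3, and likewise for blue, so P[monochromatic] = 2·(1/2)^3 = 2^{1 − 3} = 1/4.
Summing: E[X] = C(30, 3) · 2^{1 − 3} = 4060 · 1/4 = 1015.
Numerically: E[X] ≈ 1015.00000.

E[X] = C(30,3)·2^(1−C(3,2)) = 1015 ≈ 1015.00000.


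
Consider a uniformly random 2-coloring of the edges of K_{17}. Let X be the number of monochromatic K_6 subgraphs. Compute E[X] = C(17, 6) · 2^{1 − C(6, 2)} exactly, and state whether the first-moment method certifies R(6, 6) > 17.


E[X] = C(17, 6) · 2^{1 − 15} = 12376 · 2^{−14} = 12376/16384.
As a reduced fraction: E[X] = 1547/2048 ≈ 0.7554.
Is E[X] < 1? YES.
Since E[X] < 1, there exists a 2-coloring of K_{17} with no monochromatic K_6; hence R(6, 6) > 17.

E[X] = 1547/2048 ≈ 0.7554; E[X] < 1, so R(6, 6) > 17.


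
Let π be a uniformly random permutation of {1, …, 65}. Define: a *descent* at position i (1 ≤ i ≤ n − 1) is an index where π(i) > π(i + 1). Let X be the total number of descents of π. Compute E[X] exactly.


Write X = Σ X_I over i = 1, …, 64, with X_I the indicator of one descent.
There are 64 indicators.
For each fixed i, the pair (π(i), π(i+1)) is a uniformly random ordered pair of distinct values from {1, …, 65}; by symmetry P[π(i) > π(i+1)] = 1/2.
By linearity: E[X] = 64 · (1/2) = (65 − 1) · (1/2) = 32 ≈ 32.00000.

E[X] = 32 = 32.00000.


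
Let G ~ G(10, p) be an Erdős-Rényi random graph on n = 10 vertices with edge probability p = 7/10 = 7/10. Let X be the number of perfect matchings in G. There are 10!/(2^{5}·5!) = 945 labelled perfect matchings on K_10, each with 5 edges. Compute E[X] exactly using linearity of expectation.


K_10 has 10!/(2^{5}·5!) = 945 labelled perfect matchings.
For each such perfect matching H, let X_H = 1 if all 5 edges of H are present in G. Then P[X_H = 1] = p^{5} = (7/10)^{5} = 16807/100000.
By linearity of expectation: E[X] = Σ_H E[X_H] = 945 · p^{5} = 945 · 16807/100000 = 3176523/20000.
Numerically: E[X] ≈ 158.826.

E[X] = 945 · (7/10)^{5} = 3176523/20000 ≈ 158.826.


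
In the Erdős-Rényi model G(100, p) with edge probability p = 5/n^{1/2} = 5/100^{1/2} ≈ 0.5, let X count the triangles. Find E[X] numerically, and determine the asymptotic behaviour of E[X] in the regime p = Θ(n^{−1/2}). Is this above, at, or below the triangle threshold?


Number of potential triangles: C(100, 3) = 161700.
Each occurs with probability p³ ≈ (0.5)³ ≈ 1.25000000e-01.
By linearity: E[X] = C(100, 3)·p³ ≈ 161700 · 1.25000000e-01 ≈ 20212.500000.
Since α = 1/2 < 1, p = c/n^{1/2} ≫ 1/n is above the triangle threshold p ~ 1/n. Asymptotically E[X] ~ (c³/6)·n^{3(1−α)} = (5³/6)·n^{1.5} → ∞; triangles are abundant w.h.p.

E[X] ≈ 20212.500000; in regime p = Θ(1/n^{1/2}) E[X] diverges (above the triangle threshold p ~ 1/n).


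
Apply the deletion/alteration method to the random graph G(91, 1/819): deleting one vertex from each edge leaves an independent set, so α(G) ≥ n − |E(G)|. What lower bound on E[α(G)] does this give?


E[|E(G)|] = C(91, 2)·p = 4095 · (1/819) = 5.
E[α(G)] ≥ n − E[|E(G)|] = 91 − 5 = 86.
Numerically: ≈ 86.00000.
(This is only a lower bound; the true E[α(G)] may be larger.)

E[α(G)] ≥ 86 ≈ 86.00000.


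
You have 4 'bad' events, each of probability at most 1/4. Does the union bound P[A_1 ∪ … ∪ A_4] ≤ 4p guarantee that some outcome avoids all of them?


Union bound: P[∪_{i=1}^{4} A_i] ≤ Σ_i P[A_i] ≤ 4·p = 4·(1/4) = 1.
Numerically: 1 ≈ 1.0000000.
Is 1 < 1? NO.
Since the bound 1 is ≥ 1, the union bound is uninformative here; it does NOT by itself certify existence.

4·p = 1 ≈ 1.0000000; existence NOT certified by the union bound.


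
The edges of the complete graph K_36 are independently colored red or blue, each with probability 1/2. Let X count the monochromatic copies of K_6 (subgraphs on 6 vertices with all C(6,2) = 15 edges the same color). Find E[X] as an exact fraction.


Let X = Σ_S X_S over the C(36, 6) = 1947792 subsets S of size 6, where X_S = 1 if the K_6 on S is monochromatic.
For a fixed S, the K_6 on S has C(6, 2) = 15 edges. P[all 15 edges red] = (1/2)^15, and likewise for blue, so P[monochromatic] = 2·(1/2)^15 = 2^{1 − 15} = 1/16384.
By linearity: E[X] = C(36, 6) · 2^{1 − 15} = 1947792 · 1/16384 = 121737/1024.
Numerically: E[X] ≈ 118.883789.

E[X] = C(36,6)·2^(1−C(6,2)) = 121737/1024 ≈ 118.883789.


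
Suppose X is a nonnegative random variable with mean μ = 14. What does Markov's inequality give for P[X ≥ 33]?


μ = E[X] = 14, a = 33.
Markov: P[X ≥ 33] ≤ μ/a = (14)/33 = 14/33.
Numerically: ≈ 0.42424.
(Since a = 33 > μ = 14.00000, the bound 14/33 is < 1 and informative.)

P[X ≥ 33] ≤ 14/33 ≈ 0.42424.


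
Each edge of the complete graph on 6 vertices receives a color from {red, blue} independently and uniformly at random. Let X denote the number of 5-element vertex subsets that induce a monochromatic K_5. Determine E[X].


Let X = Σ_S X_S over the C(6, 5) = 6 subsets S of size 5, where X_S = 1 if the K_5 on S is monochromatic.
For a fixed S, the K_5 on S has C(5, 2) = 10 edges. P[all 10 edges red] = (1/2)^10, and likewise for blue, so P[monochromatic] = 2·(1/2)^10 = 2^{1 − 10} = 1/512.
By linearity of expectation: E[X] = C(6, 5) · 2^{1 − 10} = 6 · 1/512 = 3/256.
Numerically: E[X] ≈ 0.012.

E[X] = C(6,5)·2^(1−C(5,2)) = 3/256 ≈ 0.012.


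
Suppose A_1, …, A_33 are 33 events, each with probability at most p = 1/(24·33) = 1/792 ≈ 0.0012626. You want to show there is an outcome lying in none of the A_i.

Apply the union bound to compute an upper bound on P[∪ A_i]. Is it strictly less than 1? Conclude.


Union bound: P[∪_{i=1}^{33} A_i] ≤ Σ_i P[A_i] ≤ 33·p = 33·(1/792) = 1/24.
Numerically: 1/24 ≈ 0.0416667.
Is 1/24 < 1? YES.
Since P[∪ A_i] ≤ 1/24 < 1, the complement has P[∩ A_i^c] ≥ 1 − 1/24 = 23/24 > 0, so some outcome avoids every A_i.

33·p = 1/24 ≈ 0.0416667; existence CERTIFIED by the union bound.


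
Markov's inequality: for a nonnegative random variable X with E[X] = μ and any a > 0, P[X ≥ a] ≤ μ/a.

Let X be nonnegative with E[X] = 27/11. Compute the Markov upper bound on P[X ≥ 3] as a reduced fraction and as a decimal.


μ = E[X] = 27/11, a = 3.
Markov: P[X ≥ 3] ≤ μ/a = (27/11)/3 = 9/11.
Numerically: ≈ 0.818.
(Since a = 3 > μ = 2.455, the bound 9/11 is < 1 and informative.)

P[X ≥ 3] ≤ 9/11 ≈ 0.818.


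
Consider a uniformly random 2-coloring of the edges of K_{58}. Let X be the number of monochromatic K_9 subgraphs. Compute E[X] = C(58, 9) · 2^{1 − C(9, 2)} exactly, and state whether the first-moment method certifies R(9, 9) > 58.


E[X] = C(58, 9) · 2^{1 − 36} = 10648873950 · 2^{−35} = 10648873950/34359738368.
As a reduced fraction: E[X] = 5324436975/17179869184 ≈ 0.3099230.
Is E[X] < 1? YES.
Since E[X] < 1, there exists a 2-coloring of K_{58} with no monochromatic K_9; hence R(9, 9) > 58.

E[X] = 5324436975/17179869184 ≈ 0.3099230; E[X] < 1, so R(9, 9) > 58.


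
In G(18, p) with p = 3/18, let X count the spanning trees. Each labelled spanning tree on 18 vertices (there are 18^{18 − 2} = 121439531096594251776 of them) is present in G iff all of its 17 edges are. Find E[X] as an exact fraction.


K_18 has 18^{18 − 2} = 121439531096594251776 labelled spanning trees.
For each such spanning tree H, let X_H = 1 if all 17 edges of H are present in G. Then P[X_H = 1] = p^{17} = (1/6)^{17} = 1/16926659444736.
By linearity: E[X] = Σ_H E[X_H] = 121439531096594251776 · p^{17} = 121439531096594251776 · 1/16926659444736 = 14348907/2.
Numerically: E[X] ≈ 7.174e+06.

E[X] = 121439531096594251776 · (1/6)^{17} = 14348907/2 ≈ 7.174e+06.


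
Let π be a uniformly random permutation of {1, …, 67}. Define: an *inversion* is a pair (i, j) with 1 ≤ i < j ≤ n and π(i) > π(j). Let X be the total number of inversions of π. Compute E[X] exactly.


Write X = Σ X_I over the C(67, 2) = 2211 pairs i < j, with X_I the indicator of one inversion.
There are 2211 indicators.
For each fixed pair i < j, the values π(i) and π(j) are two distinct elements of {1, …, 67} in uniformly random order; by symmetry P[π(i) > π(j)] = 1/2.
By linearity: E[X] = 2211 · (1/2) = C(67, 2) · (1/2) = 2211/2 = 2211/2 ≈ 1105.500000.

E[X] = 2211/2 = 1105.500000.


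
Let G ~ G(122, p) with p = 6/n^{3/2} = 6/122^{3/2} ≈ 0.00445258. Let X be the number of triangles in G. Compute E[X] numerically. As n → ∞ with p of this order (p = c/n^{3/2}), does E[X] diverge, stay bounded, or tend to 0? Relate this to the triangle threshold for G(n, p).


Number of potential triangles: C(122, 3) = 295240.
Each occurs with probability p³ ≈ (0.00445258)³ ≈ 8.82743469e-08.
By linearity: E[X] = C(122, 3)·p³ ≈ 295240 · 8.82743469e-08 ≈ 0.026062.
Since α = 3/2 > 1, p = c/n^{3/2} = o(1/n) is below the triangle threshold p ~ 1/n. Asymptotically E[X] ~ (c³/6)·n^{3(1−α)} = (6³/6)·n^{-1.5} → 0, so by Markov's inequality G has no triangles w.h.p.

E[X] ≈ 0.026062; in regime p = Θ(1/n^{3/2}) E[X] tends to 0 (below the triangle threshold p ~ 1/n).


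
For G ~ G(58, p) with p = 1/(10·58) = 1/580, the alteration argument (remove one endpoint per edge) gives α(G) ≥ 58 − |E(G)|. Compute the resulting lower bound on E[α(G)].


E[|E(G)|] = C(58, 2)·p = 1653 · (1/580) = 57/20.
E[α(G)] ≥ n − E[|E(G)|] = 58 − 57/20 = 1103/20.
Numerically: ≈ 55.150000.
(This is only a lower bound; the true E[α(G)] may be larger.)

E[α(G)] ≥ 1103/20 ≈ 55.150000.


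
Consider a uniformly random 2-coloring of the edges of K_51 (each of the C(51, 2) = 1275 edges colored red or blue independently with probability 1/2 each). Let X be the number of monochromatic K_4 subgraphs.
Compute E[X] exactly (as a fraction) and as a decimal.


Let X = Σ_S X_S over the C(51, 4) = 249900 subsets S of size 4, where X_S = 1 if the K_4 on S is monochromatic.
For a fixed S, the K_4 on S has C(4, 2) = 6 edges. P[all 6 edges red] = (1/2)^6, and likewise for blue, so P[monochromatic] = 2·(1/2)^6 = 2^{1 − 6} = 1/32.
Summing: E[X] = C(51, 4) · 2^{1 − 6} = 249900 · 1/32 = 62475/8.
Numerically: E[X] ≈ 7809.375000.

E[X] = C(51,4)·2^(1−C(4,2)) = 62475/8 ≈ 7809.375000.


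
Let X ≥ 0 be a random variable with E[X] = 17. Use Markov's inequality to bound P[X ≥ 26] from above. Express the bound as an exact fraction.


μ = E[X] = 17, a = 26.
Markov: P[X ≥ 26] ≤ μ/a = (17)/26 = 17/26.
Numerically: ≈ 0.6538.
(Since a = 26 > μ = 17.0000, the bound 17/26 is < 1 and informative.)

P[X ≥ 26] ≤ 17/26 ≈ 0.6538.


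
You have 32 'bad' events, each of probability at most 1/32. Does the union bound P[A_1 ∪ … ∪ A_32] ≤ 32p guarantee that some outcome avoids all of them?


Union bound: P[∪_{i=1}^{32} A_i] ≤ Σ_i P[A_i] ≤ 32·p = 32·(1/32) = 1.
Numerically: 1 ≈ 1.000.
Is 1 < 1? NO.
Since the bound 1 is ≥ 1, the union bound is uninformative here; it does NOT by itself certify existence.

32·p = 1 ≈ 1.000; existence NOT certified by the union bound.


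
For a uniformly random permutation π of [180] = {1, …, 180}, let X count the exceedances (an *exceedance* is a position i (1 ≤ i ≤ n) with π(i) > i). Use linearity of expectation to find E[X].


Write X = Σ_{i=1}^{180} X_i, where X_i = 1_{π(i) > i}.
For each fixed i, π(i) is uniform over {1, …, 180} (marginal of a uniform permutation), so P[π(i) > i] = (n − i)/n. Summing: Σ_{i=1}^{180} (n − i)/n = (0 + 1 + … + 179)/180 = 180(180 − 1)/(2·180) = (180 − 1)/2.
Hence E[X] = Σ_{i=1}^{180} (180 − i)/180 = 179/2 ≈ 89.500000.

E[X] = 179/2 = 89.500000.


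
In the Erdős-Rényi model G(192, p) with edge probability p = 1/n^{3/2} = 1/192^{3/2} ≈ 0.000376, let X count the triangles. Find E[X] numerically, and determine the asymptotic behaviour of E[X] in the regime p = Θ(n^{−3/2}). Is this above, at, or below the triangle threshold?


Number of potential triangles: C(192, 3) = 1161280.
Each occurs with probability p³ ≈ (0.000376)³ ≈ 5.31061e-11.
By linearity: E[X] = C(192, 3)·p³ ≈ 1161280 · 5.31061e-11 ≈ 0.000.
Since α = 3/2 > 1, p = c/n^{3/2} = o(1/n) is below the triangle threshold p ~ 1/n. Asymptotically E[X] ~ (c³/6)·n^{3(1−α)} = (1³/6)·n^{-1.5} → 0, so by Markov's inequality G has no triangles w.h.p.

E[X] ≈ 0.000; in regime p = Θ(1/n^{3/2}) E[X] tends to 0 (below the triangle threshold p ~ 1/n).


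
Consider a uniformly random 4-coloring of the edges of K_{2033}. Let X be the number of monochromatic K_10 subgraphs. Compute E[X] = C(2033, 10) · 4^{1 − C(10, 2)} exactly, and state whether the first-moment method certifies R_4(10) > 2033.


E[X] = C(2033, 10) · 4^{1 − 45} = 325074373196988390113235240 · 4^{−44} = 325074373196988390113235240/309485009821345068724781056.
As a reduced fraction: E[X] = 40634296649623548764154405/38685626227668133590597632 ≈ 1.050.
Is E[X] < 1? NO.
Since E[X] ≥ 1, the first-moment bound is inconclusive at n = 2033; it does NOT by itself certify R_4(10) > 2033.

E[X] = 40634296649623548764154405/38685626227668133590597632 ≈ 1.050; E[X] ≥ 1; first-moment method inconclusive here.


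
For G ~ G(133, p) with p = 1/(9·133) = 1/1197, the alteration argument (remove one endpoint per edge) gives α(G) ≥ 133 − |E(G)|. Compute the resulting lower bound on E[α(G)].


E[|E(G)|] = C(133, 2)·p = 8778 · (1/1197) = 22/3.
E[α(G)] ≥ n − E[|E(G)|] = 133 − 22/3 = 377/3.
Numerically: ≈ 125.66667.
(This is only a lower bound; the true E[α(G)] may be larger.)

E[α(G)] ≥ 377/3 ≈ 125.66667.


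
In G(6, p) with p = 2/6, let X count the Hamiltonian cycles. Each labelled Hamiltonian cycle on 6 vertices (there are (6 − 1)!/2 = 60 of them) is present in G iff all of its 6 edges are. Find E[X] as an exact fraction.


K_6 has (6 − 1)!/2 = 60 labelled Hamiltonian cycles.
For each such Hamiltonian cycle H, let X_H = 1 if all 6 edges of H are present in G. Then P[X_H = 1] = p^{6} = (1/3)^{6} = 1/729.
By linearity: E[X] = Σ_H E[X_H] = 60 · p^{6} = 60 · 1/729 = 20/243.
Numerically: E[X] ≈ 0.0823045.

E[X] = 60 · (1/3)^{6} = 20/243 ≈ 0.0823045.


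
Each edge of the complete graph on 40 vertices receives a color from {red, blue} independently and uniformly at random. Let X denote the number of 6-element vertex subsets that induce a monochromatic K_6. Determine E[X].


Let X = Σ_S X_S over the C(40, 6) = 3838380 subsets S of size 6, where X_S = 1 if the K_6 on S is monochromatic.
For a fixed S, the K_6 on S has C(6, 2) = 15 edges. P[all 15 edges red] = (1/2)^15, and likewise for blue, so P[monochromatic] = 2·(1/2)^15 = 2^{1 − 15} = 1/16384.
By linearity: E[X] = C(40, 6) · 2^{1 − 15} = 3838380 · 1/16384 = 959595/4096.
Numerically: E[X] ≈ 234.2761.

E[X] = C(40,6)·2^(1−C(6,2)) = 959595/4096 ≈ 234.2761.


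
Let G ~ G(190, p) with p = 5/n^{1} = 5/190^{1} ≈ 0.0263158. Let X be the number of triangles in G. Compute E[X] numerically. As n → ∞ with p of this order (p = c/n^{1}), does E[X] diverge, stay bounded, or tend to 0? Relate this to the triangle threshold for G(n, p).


Number of potential triangles: C(190, 3) = 1125180.
Each occurs with probability p³ ≈ (0.0263158)³ ≈ 1.82242309e-05.
By linearity: E[X] = C(190, 3)·p³ ≈ 1125180 · 1.82242309e-05 ≈ 20.505540.
Here α = 1, so p = 5/n is exactly at the triangle threshold p ~ 1/n. Asymptotically E[X] → c³/6 = 5³/6 = 125/6 ≈ 20.833333, a bounded constant. In this regime the triangle count is asymptotically Poisson(c³/6).

E[X] ≈ 20.505540; in regime p = Θ(1/n^{1}) E[X] stays bounded (at the triangle threshold p ~ 1/n).


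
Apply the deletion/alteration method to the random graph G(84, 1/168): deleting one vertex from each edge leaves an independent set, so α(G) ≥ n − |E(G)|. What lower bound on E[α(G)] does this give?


E[|E(G)|] = C(84, 2)·p = 3486 · (1/168) = 83/4.
E[α(G)] ≥ n − E[|E(G)|] = 84 − 83/4 = 253/4.
Numerically: ≈ 63.2500.
(This is only a lower bound; the true E[α(G)] may be larger.)

E[α(G)] ≥ 253/4 ≈ 63.2500.


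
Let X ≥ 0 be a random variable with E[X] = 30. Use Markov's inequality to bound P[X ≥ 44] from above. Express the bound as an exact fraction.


μ = E[X] = 30, a = 44.
Markov: P[X ≥ 44] ≤ μ/a = (30)/44 = 15/22.
Numerically: ≈ 0.681818.
(Since a = 44 > μ = 30.000000, the bound 15/22 is < 1 and informative.)

P[X ≥ 44] ≤ 15/22 ≈ 0.681818.


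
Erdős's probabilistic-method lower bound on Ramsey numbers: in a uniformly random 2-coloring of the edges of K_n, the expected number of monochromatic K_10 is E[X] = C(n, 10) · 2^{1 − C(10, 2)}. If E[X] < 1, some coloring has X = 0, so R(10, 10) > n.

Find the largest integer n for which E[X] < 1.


We need C(n, 10) · 2^{1 − 45} < 1, i.e. C(n, 10) < 2^{45 − 1} = 17592186044416.
Check values of n near the boundary:
  n = 99: C(99, 10) = 15579278510796; 15579278510796 < 17592186044416? YES
  n = 100: C(100, 10) = 17310309456440; 17310309456440 < 17592186044416? YES
  n = 101: C(101, 10) = 19212541264840; 19212541264840 < 17592186044416? NO
The largest n with C(n, 10) < 17592186044416 is n = 100 (where E[X] = 2163788682055/2199023255552 ≈ 0.983977). Hence R(10, 10) > 100, i.e. R(10, 10) ≥ 101.

Largest n = 100; hence R(10, 10) > 100.


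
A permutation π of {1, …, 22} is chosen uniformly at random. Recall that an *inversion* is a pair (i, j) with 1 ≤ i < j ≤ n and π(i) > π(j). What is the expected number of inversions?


Write X = Σ X_I over the C(22, 2) = 231 pairs i < j, with X_I the indicator of one inversion.
There are 231 indicators.
For each fixed pair i < j, the values π(i) and π(j) are two distinct elements of {1, …, 22} in uniformly random order; by symmetry P[π(i) > π(j)] = 1/2.
By linearity: E[X] = 231 · (1/2) = C(22, 2) · (1/2) = 231/2 = 231/2 ≈ 115.500000.

E[X] = 231/2 = 115.500000.


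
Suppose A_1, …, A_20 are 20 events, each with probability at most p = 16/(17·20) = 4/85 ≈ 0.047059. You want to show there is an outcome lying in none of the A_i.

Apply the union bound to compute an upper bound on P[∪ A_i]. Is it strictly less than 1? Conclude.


Union bound: P[∪_{i=1}^{20} A_i] ≤ Σ_i P[A_i] ≤ 20·p = 20·(4/85) = 16/17.
Numerically: 16/17 ≈ 0.941176.
Is 16/17 < 1? YES.
Since P[∪ A_i] ≤ 16/17 < 1, the complement has P[∩ A_i^c] ≥ 1 − 16/17 = 1/17 > 0, so some outcome avoids every A_i.

20·p = 16/17 ≈ 0.941176; existence CERTIFIED by the union bound.


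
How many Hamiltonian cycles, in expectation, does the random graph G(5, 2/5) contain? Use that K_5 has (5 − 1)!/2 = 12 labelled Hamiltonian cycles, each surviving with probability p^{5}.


K_5 has (5 − 1)!/2 = 12 labelled Hamiltonian cycles.
For each such Hamiltonian cycle H, let X_H = 1 if all 5 edges of H are present in G. Then P[X_H = 1] = p^{5} = (2/5)^{5} = 32/3125.
By linearity of expectation: E[X] = Σ_H E[X_H] = 12 · p^{5} = 12 · 32/3125 = 384/3125.
Numerically: E[X] ≈ 0.1229.

E[X] = 12 · (2/5)^{5} = 384/3125 ≈ 0.1229.


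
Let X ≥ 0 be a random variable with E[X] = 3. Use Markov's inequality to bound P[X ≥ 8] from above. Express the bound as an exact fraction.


μ = E[X] = 3, a = 8.
Markov: P[X ≥ 8] ≤ μ/a = (3)/8 = 3/8.
Numerically: ≈ 0.37500.
(Since a = 8 > μ = 3.00000, the bound 3/8 is < 1 and informative.)

P[X ≥ 8] ≤ 3/8 ≈ 0.37500.


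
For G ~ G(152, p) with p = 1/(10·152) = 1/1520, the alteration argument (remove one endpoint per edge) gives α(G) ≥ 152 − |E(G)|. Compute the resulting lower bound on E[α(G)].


E[|E(G)|] = C(152, 2)·p = 11476 · (1/1520) = 151/20.
E[α(G)] ≥ n − E[|E(G)|] = 152 − 151/20 = 2889/20.
Numerically: ≈ 144.4500.
(This is only a lower bound; the true E[α(G)] may be larger.)

E[α(G)] ≥ 2889/20 ≈ 144.4500.


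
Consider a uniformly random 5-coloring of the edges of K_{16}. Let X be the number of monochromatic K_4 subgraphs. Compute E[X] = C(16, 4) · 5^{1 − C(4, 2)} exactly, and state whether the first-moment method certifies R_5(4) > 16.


E[X] = C(16, 4) · 5^{1 − 6} = 1820 · 5^{−5} = 1820/3125.
As a reduced fraction: E[X] = 364/625 ≈ 0.582.
Is E[X] < 1? YES.
Since E[X] < 1, there exists a 5-coloring of K_{16} with no monochromatic K_4; hence R_5(4) > 16.

E[X] = 364/625 ≈ 0.582; E[X] < 1, so R_5(4) > 16.


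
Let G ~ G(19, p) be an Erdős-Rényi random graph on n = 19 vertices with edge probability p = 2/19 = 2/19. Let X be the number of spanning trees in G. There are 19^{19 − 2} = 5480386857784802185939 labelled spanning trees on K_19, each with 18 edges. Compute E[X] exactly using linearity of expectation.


K_19 has 19^{19 − 2} = 5480386857784802185939 labelled spanning trees.
For each such spanning tree H, let X_H = 1 if all 18 edges of H are present in G. Then P[X_H = 1] = p^{18} = (2/19)^{18} = 262144/104127350297911241532841.
By linearity of expectation: E[X] = Σ_H E[X_H] = 5480386857784802185939 · p^{18} = 5480386857784802185939 · 262144/104127350297911241532841 = 262144/19.
Numerically: E[X] ≈ 1.38e+04.

E[X] = 5480386857784802185939 · (2/19)^{18} = 262144/19 ≈ 1.38e+04.


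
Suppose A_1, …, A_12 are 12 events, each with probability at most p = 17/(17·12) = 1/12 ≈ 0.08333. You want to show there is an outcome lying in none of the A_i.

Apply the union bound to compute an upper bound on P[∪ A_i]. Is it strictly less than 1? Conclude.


Union bound: P[∪_{i=1}^{12} A_i] ≤ Σ_i P[A_i] ≤ 12·p = 12·(1/12) = 1.
Numerically: 1 ≈ 1.00000.
Is 1 < 1? NO.
Since the bound 1 is ≥ 1, the union bound is uninformative here; it does NOT by itself certify existence.

12·p = 1 ≈ 1.00000; existence NOT certified by the union bound.


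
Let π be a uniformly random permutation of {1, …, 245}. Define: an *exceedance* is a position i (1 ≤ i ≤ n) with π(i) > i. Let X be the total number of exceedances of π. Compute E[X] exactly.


Write X = Σ_{i=1}^{245} X_i, where X_i = 1_{π(i) > i}.
For each fixed i, π(i) is uniform over {1, …, 245} (marginal of a uniform permutation), so P[π(i) > i] = (n − i)/n. Summing: Σ_{i=1}^{245} (n − i)/n = (0 + 1 + … + 244)/245 = 245(245 − 1)/(2·245) = (245 − 1)/2.
Hence E[X] = Σ_{i=1}^{245} (245 − i)/245 = 122 ≈ 122.000.

E[X] = 122 = 122.000.


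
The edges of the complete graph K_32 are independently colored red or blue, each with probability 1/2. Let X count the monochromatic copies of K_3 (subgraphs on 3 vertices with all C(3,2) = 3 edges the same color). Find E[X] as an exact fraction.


Let X = Σ_S X_S over the C(32, 3) = 4960 subsets S of size 3, where X_S = 1 if the K_3 on S is monochromatic.
For a fixed S, the K_3 on S has C(3, 2) = 3 edges. P[all 3 edges red] = (1/2)^3, and likewise for blue, so P[monochromatic] = 2·(1/2)^3 = 2^{1 − 3} = 1/4.
By linearity of expectation: E[X] = C(32, 3) · 2^{1 − 3} = 4960 · 1/4 = 1240.
Numerically: E[X] ≈ 1240.00000.

E[X] = C(32,3)·2^(1−C(3,2)) = 1240 ≈ 1240.00000.


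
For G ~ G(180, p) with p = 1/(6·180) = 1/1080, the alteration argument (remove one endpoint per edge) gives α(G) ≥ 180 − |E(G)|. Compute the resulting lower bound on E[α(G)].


E[|E(G)|] = C(180, 2)·p = 16110 · (1/1080) = 179/12.
E[α(G)] ≥ n − E[|E(G)|] = 180 − 179/12 = 1981/12.
Numerically: ≈ 165.0833.
(This is only a lower bound; the true E[α(G)] may be larger.)

E[α(G)] ≥ 1981/12 ≈ 165.0833.


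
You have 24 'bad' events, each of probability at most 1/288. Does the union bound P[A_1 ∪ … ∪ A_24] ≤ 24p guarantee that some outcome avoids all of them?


Union bound: P[∪_{i=1}^{24} A_i] ≤ Σ_i P[A_i] ≤ 24·p = 24·(1/288) = 1/12.
Numerically: 1/12 ≈ 0.083333.
Is 1/12 < 1? YES.
Since P[∪ A_i] ≤ 1/12 < 1, the complement has P[∩ A_i^c] ≥ 1 − 1/12 = 11/12 > 0, so some outcome avoids every A_i.

24·p = 1/12 ≈ 0.083333; existence CERTIFIED by the union bound.


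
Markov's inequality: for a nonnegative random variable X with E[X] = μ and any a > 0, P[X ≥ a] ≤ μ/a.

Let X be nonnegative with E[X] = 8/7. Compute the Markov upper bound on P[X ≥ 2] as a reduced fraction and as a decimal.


μ = E[X] = 8/7, a = 2.
Markov: P[X ≥ 2] ≤ μ/a = (8/7)/2 = 4/7.
Numerically: ≈ 0.571429.
(Since a = 2 > μ = 1.142857, the bound 4/7 is < 1 and informative.)

P[X ≥ 2] ≤ 4/7 ≈ 0.571429.


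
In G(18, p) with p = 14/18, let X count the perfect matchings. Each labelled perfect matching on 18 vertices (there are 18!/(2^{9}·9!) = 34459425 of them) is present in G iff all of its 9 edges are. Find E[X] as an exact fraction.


K_18 has 18!/(2^{9}·9!) = 34459425 labelled perfect matchings.
For each such perfect matching H, let X_H = 1 if all 9 edges of H are present in G. Then P[X_H = 1] = p^{9} = (7/9)^{9} = 40353607/387420489.
Summing the indicators: E[X] = Σ_H E[X_H] = 34459425 · p^{9} = 34459425 · 40353607/387420489 = 17167433257975/4782969.
Numerically: E[X] ≈ 3.5893e+06.

E[X] = 34459425 · (7/9)^{9} = 17167433257975/4782969 ≈ 3.5893e+06.


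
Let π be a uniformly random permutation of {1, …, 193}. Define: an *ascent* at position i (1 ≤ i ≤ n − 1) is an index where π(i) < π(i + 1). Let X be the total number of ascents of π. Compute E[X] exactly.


Write X = Σ X_I over i = 1, …, 192, with X_I the indicator of one ascent.
There are 192 indicators.
For each fixed i, the pair (π(i), π(i+1)) is a uniformly random ordered pair of distinct values from {1, …, 193}; by symmetry P[π(i) < π(i+1)] = 1/2.
By linearity: E[X] = 192 · (1/2) = (193 − 1) · (1/2) = 96 ≈ 96.00000.

E[X] = 96 = 96.00000.


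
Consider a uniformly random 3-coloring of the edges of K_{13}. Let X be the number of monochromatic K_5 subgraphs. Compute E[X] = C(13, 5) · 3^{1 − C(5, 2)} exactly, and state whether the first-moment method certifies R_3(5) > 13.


E[X] = C(13, 5) · 3^{1 − 10} = 1287 · 3^{−9} = 1287/19683.
As a reduced fraction: E[X] = 143/2187 ≈ 0.065386.
Is E[X] < 1? YES.
Since E[X] < 1, there exists a 3-coloring of K_{13} with no monochromatic K_5; hence R_3(5) > 13.

E[X] = 143/2187 ≈ 0.065386; E[X] < 1, so R_3(5) > 13.


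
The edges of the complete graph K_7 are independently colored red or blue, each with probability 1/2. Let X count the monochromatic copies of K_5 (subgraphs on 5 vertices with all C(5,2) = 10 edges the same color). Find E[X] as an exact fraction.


Let X = Σ_S X_S over the C(7, 5) = 21 subsets S of size 5, where X_S = 1 if the K_5 on S is monochromatic.
For a fixed S, the K_5 on S has C(5, 2) = 10 edges. P[all 10 edges red] = (1/2)^10, and likewise for blue, so P[monochromatic] = 2·(1/2)^10 = 2^{1 − 10} = 1/512.
Summing: E[X] = C(7, 5) · 2^{1 − 10} = 21 · 1/512 = 21/512.
Numerically: E[X] ≈ 0.0410.

E[X] = C(7,5)·2^(1−C(5,2)) = 21/512 ≈ 0.0410.


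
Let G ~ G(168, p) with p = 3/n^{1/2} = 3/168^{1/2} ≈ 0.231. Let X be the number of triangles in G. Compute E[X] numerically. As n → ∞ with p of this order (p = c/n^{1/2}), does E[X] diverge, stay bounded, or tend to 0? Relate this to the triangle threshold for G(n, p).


Number of potential triangles: C(168, 3) = 776216.
Each occurs with probability p³ ≈ (0.231)³ ≈ 1.23994e-02.
By linearity: E[X] = C(168, 3)·p³ ≈ 776216 · 1.23994e-02 ≈ 9624.594.
Since α = 1/2 < 1, p = c/n^{1/2} ≫ 1/n is above the triangle threshold p ~ 1/n. Asymptotically E[X] ~ (c³/6)·n^{3(1−α)} = (3³/6)·n^{1.5} → ∞; triangles are abundant w.h.p.

E[X] ≈ 9624.594; in regime p = Θ(1/n^{1/2}) E[X] diverges (above the triangle threshold p ~ 1/n).


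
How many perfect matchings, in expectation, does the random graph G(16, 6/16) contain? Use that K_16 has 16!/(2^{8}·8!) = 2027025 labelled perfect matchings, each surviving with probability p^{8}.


K_16 has 16!/(2^{8}·8!) = 2027025 labelled perfect matchings.
For each such perfect matching H, let X_H = 1 if all 8 edges of H are present in G. Then P[X_H = 1] = p^{8} = (3/8)^{8} = 6561/16777216.
By linearity: E[X] = Σ_H E[X_H] = 2027025 · p^{8} = 2027025 · 6561/16777216 = 13299311025/16777216.
Numerically: E[X] ≈ 792.7.

E[X] = 2027025 · (3/8)^{8} = 13299311025/16777216 ≈ 792.7.


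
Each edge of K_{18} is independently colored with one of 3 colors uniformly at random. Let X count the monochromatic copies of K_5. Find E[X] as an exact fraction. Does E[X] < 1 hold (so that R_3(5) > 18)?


E[X] = C(18, 5) · 3^{1 − 10} = 8568 · 3^{−9} = 8568/19683.
As a reduced fraction: E[X] = 952/2187 ≈ 0.4353.
Is E[X] < 1? YES.
Since E[X] < 1, there exists a 3-coloring of K_{18} with no monochromatic K_5; hence R_3(5) > 18.

E[X] = 952/2187 ≈ 0.4353; E[X] < 1, so R_3(5) > 18.


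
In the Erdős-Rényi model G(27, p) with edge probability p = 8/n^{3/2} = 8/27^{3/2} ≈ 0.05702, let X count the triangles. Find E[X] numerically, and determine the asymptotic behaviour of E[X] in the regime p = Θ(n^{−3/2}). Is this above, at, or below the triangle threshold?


Number of potential triangles: C(27, 3) = 2925.
Each occurs with probability p³ ≈ (0.05702)³ ≈ 1.854099e-04.
By linearity: E[X] = C(27, 3)·p³ ≈ 2925 · 1.854099e-04 ≈ 0.5423.
Since α = 3/2 > 1, p = c/n^{3/2} = o(1/n) is below the triangle threshold p ~ 1/n. Asymptotically E[X] ~ (c³/6)·n^{3(1−α)} = (8³/6)·n^{-1.5} → 0, so by Markov's inequality G has no triangles w.h.p.

E[X] ≈ 0.5423; in regime p = Θ(1/n^{3/2}) E[X] tends to 0 (below the triangle threshold p ~ 1/n).


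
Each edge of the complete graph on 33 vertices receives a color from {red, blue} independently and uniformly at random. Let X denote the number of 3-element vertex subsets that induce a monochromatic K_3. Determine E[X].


Let X = Σ_S X_S over the C(33, 3) = 5456 subsets S of size 3, where X_S = 1 if the K_3 on S is monochromatic.
For a fixed S, the K_3 on S has C(3, 2) = 3 edges. P[all 3 edges red] = (1/2)^3, and likewise for blue, so P[monochromatic] = 2·(1/2)^3 = 2^{1 − 3} = 1/4.
By linearity: E[X] = C(33, 3) · 2^{1 − 3} = 5456 · 1/4 = 1364.
Numerically: E[X] ≈ 1364.000.

E[X] = C(33,3)·2^(1−C(3,2)) = 1364 ≈ 1364.000.


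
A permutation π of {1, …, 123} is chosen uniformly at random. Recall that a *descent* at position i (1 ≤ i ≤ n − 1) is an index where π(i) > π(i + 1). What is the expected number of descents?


Write X = Σ X_I over i = 1, …, 122, with X_I the indicator of one descent.
There are 122 indicators.
For each fixed i, the pair (π(i), π(i+1)) is a uniformly random ordered pair of distinct values from {1, …, 123}; by symmetry P[π(i) > π(i+1)] = 1/2.
By linearity: E[X] = 122 · (1/2) = (123 − 1) · (1/2) = 61 ≈ 61.0000.

E[X] = 61 = 61.0000.


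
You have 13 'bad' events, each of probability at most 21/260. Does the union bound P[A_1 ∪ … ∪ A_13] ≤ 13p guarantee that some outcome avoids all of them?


Union bound: P[∪_{i=1}^{13} A_i] ≤ Σ_i P[A_i] ≤ 13·p = 13·(21/260) = 21/20.
Numerically: 21/20 ≈ 1.0500.
Is 21/20 < 1? NO.
Since the bound 21/20 is ≥ 1, the union bound is uninformative here; it does NOT by itself certify existence.

13·p = 21/20 ≈ 1.0500; existence NOT certified by the union bound.


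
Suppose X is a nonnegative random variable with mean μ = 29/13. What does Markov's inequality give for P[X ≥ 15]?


μ = E[X] = 29/13, a = 15.
Markov: P[X ≥ 15] ≤ μ/a = (29/13)/15 = 29/195.
Numerically: ≈ 0.1487.
(Since a = 15 > μ = 2.2308, the bound 29/195 is < 1 and informative.)

P[X ≥ 15] ≤ 29/195 ≈ 0.1487.


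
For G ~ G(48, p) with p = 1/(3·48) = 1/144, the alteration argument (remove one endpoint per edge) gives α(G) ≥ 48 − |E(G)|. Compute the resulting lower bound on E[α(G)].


E[|E(G)|] = C(48, 2)·p = 1128 · (1/144) = 47/6.
E[α(G)] ≥ n − E[|E(G)|] = 48 − 47/6 = 241/6.
Numerically: ≈ 40.167.
(This is only a lower bound; the true E[α(G)] may be larger.)

E[α(G)] ≥ 241/6 ≈ 40.167.


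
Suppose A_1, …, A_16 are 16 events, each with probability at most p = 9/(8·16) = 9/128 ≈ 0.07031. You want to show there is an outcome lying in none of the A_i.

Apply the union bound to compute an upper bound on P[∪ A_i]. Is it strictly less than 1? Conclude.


Union bound: P[∪_{i=1}^{16} A_i] ≤ Σ_i P[A_i] ≤ 16·p = 16·(9/128) = 9/8.
Numerically: 9/8 ≈ 1.12500.
Is 9/8 < 1? NO.
Since the bound 9/8 is ≥ 1, the union bound is uninformative here; it does NOT by itself certify existence.

16·p = 9/8 ≈ 1.12500; existence NOT certified by the union bound.


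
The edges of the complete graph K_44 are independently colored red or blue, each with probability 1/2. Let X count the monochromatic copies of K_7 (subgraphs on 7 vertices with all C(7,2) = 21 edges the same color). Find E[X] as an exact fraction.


Let X = Σ_S X_S over the C(44, 7) = 38320568 subsets S of size 7, where X_S = 1 if the K_7 on S is monochromatic.
For a fixed S, the K_7 on S has C(7, 2) = 21 edges. P[all 21 edges red] = (1/2)^21, and likewise for blue, so P[monochromatic] = 2·(1/2)^21 = 2^{1 − 21} = 1/1048576.
By linearity of expectation: E[X] = C(44, 7) · 2^{1 − 21} = 38320568 · 1/1048576 = 4790071/131072.
Numerically: E[X] ≈ 36.545.

E[X] = C(44,7)·2^(1−C(7,2)) = 4790071/131072 ≈ 36.545.


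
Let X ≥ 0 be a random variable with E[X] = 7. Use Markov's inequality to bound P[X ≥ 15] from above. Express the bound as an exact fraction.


μ = E[X] = 7, a = 15.
Markov: P[X ≥ 15] ≤ μ/a = (7)/15 = 7/15.
Numerically: ≈ 0.466667.
(Since a = 15 > μ = 7.000000, the bound 7/15 is < 1 and informative.)

P[X ≥ 15] ≤ 7/15 ≈ 0.466667.


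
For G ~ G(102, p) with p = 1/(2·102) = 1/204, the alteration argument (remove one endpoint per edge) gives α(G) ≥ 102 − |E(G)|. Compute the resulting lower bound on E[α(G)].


E[|E(G)|] = C(102, 2)·p = 5151 · (1/204) = 101/4.
E[α(G)] ≥ n − E[|E(G)|] = 102 − 101/4 = 307/4.
Numerically: ≈ 76.750000.
(This is only a lower bound; the true E[α(G)] may be larger.)

E[α(G)] ≥ 307/4 ≈ 76.750000.


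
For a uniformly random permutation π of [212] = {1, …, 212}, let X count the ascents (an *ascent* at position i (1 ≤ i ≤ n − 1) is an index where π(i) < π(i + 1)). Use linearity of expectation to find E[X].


Write X = Σ X_I over i = 1, …, 211, with X_I the indicator of one ascent.
There are 211 indicators.
For each fixed i, the pair (π(i), π(i+1)) is a uniformly random ordered pair of distinct values from {1, …, 212}; by symmetry P[π(i) < π(i+1)] = 1/2.
By linearity: E[X] = 211 · (1/2) = (212 − 1) · (1/2) = 211/2 ≈ 105.5000.

E[X] = 211/2 = 105.5000.


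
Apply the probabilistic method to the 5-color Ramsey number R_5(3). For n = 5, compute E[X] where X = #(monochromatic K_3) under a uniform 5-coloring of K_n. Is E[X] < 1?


E[X] = C(5, 3) · 5^{1 − 3} = 10 · 5^{−2} = 10/25.
As a reduced fraction: E[X] = 2/5 ≈ 0.400000.
Is E[X] < 1? YES.
Since E[X] < 1, there exists a 5-coloring of K_{5} with no monochromatic K_3; hence R_5(3) > 5.

E[X] = 2/5 ≈ 0.400000; E[X] < 1, so R_5(3) > 5.


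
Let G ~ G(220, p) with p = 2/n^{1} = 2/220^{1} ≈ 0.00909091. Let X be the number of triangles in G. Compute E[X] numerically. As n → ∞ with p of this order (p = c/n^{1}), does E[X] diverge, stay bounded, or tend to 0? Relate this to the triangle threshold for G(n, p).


Number of potential triangles: C(220, 3) = 1750540.
Each occurs with probability p³ ≈ (0.00909091)³ ≈ 7.51314801e-07.
By linearity: E[X] = C(220, 3)·p³ ≈ 1750540 · 7.51314801e-07 ≈ 1.315207.
Here α = 1, so p = 2/n is exactly at the triangle threshold p ~ 1/n. Asymptotically E[X] → c³/6 = 2³/6 = 4/3 ≈ 1.333333, a bounded constant. In this regime the triangle count is asymptotically Poisson(c³/6).

E[X] ≈ 1.315207; in regime p = Θ(1/n^{1}) E[X] stays bounded (at the triangle threshold p ~ 1/n).


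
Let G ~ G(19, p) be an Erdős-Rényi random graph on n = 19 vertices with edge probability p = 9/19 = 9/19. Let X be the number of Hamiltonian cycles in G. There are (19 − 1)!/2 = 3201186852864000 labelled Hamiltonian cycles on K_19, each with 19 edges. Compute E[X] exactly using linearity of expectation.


K_19 has (19 − 1)!/2 = 3201186852864000 labelled Hamiltonian cycles.
For each such Hamiltonian cycle H, let X_H = 1 if all 19 edges of H are present in G. Then P[X_H = 1] = p^{19} = (9/19)^{19} = 1350851717672992089/1978419655660313589123979.
By linearity of expectation: E[X] = Σ_H E[X_H] = 3201186852864000 · p^{19} = 3201186852864000 · 1350851717672992089/1978419655660313589123979 = 4324328758783534194876278992896000/1978419655660313589123979.
Numerically: E[X] ≈ 2.18575e+09.

E[X] = 3201186852864000 · (9/19)^{19} = 4324328758783534194876278992896000/1978419655660313589123979 ≈ 2.18575e+09.


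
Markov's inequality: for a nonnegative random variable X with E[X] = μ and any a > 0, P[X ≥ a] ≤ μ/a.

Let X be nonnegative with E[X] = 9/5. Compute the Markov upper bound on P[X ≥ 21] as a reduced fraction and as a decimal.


μ = E[X] = 9/5, a = 21.
Markov: P[X ≥ 21] ≤ μ/a = (9/5)/21 = 3/35.
Numerically: ≈ 0.0857.
(Since a = 21 > μ = 1.8000, the bound 3/35 is < 1 and informative.)

P[X ≥ 21] ≤ 3/35 ≈ 0.0857.


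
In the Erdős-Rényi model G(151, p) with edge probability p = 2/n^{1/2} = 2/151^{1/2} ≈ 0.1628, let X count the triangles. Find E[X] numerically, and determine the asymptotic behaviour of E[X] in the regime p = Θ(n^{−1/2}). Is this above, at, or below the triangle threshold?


Number of potential triangles: C(151, 3) = 562475.
Each occurs with probability p³ ≈ (0.1628)³ ≈ 4.311462e-03.
By linearity: E[X] = C(151, 3)·p³ ≈ 562475 · 4.311462e-03 ≈ 2425.0896.
Since α = 1/2 < 1, p = c/n^{1/2} ≫ 1/n is above the triangle threshold p ~ 1/n. Asymptotically E[X] ~ (c³/6)·n^{3(1−α)} = (2³/6)·n^{1.5} → ∞; triangles are abundant w.h.p.

E[X] ≈ 2425.0896; in regime p = Θ(1/n^{1/2}) E[X] diverges (above the triangle threshold p ~ 1/n).


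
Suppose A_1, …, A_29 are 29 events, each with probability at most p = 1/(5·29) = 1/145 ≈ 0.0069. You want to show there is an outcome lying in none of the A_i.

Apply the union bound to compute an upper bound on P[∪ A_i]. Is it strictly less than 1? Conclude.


Union bound: P[∪_{i=1}^{29} A_i] ≤ Σ_i P[A_i] ≤ 29·p = 29·(1/145) = 1/5.
Numerically: 1/5 ≈ 0.2000.
Is 1/5 < 1? YES.
Since P[∪ A_i] ≤ 1/5 < 1, the complement has P[∩ A_i^c] ≥ 1 − 1/5 = 4/5 > 0, so some outcome avoids every A_i.

29·p = 1/5 ≈ 0.2000; existence CERTIFIED by the union bound.


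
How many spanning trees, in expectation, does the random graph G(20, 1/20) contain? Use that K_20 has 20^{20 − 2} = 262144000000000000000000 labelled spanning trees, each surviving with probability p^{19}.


K_20 has 20^{20 − 2} = 262144000000000000000000 labelled spanning trees.
For each such spanning tree H, let X_H = 1 if all 19 edges of H are present in G. Then P[X_H = 1] = p^{19} = (1/20)^{19} = 1/5242880000000000000000000.
By linearity of expectation: E[X] = Σ_H E[X_H] = 262144000000000000000000 · p^{19} = 262144000000000000000000 · 1/5242880000000000000000000 = 1/20.
Numerically: E[X] ≈ 0.05.

E[X] = 262144000000000000000000 · (1/20)^{19} = 1/20 ≈ 0.05.
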